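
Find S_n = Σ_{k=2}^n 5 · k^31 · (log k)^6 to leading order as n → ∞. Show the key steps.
S_n ~ 5 · n^32 · (log n)^6 / 32

By integral comparison, S_n = ∫_1^n 5 · x^31 · (log x)^6 dx + O(n^31 · (log n)^6). For the integral, the leading term of ∫_1^n x^31 (log x)^6 dx is n^32/32 · (log n)^6 (by repeated integration by parts; each step lowers the log-exponent and produces a relatively O(1/log n) correction). Hence S_n ~ 5 · n^32 · (log n)^6 / 32.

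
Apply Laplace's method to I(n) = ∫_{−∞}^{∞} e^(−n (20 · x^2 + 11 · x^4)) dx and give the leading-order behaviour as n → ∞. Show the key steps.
I(n) ~ sqrt(π/(20n))

φ(x) = 20 · x^2 + 11 · x^4 has its unique global minimum at x* = 0 (since φ'(x) = 40x + 44x^3 = 0 only at x = 0 for real x with both coefficients positive, and φ → ∞ as |x| → ∞). At x* = 0, φ(0) = 0 and φ''(0) = 40. Laplace's method then gives
  I(n) ~ sqrt(2π / (n · φ''(0))) · e^(−n φ(0)) = sqrt(2π / (40n)) = sqrt(π/(20n)).
The 11 · x^4 term contributes only at subleading order (an O(1/n) relative correction).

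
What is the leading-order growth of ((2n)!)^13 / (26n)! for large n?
((2n)!)^13/(26n)! ~ ((2π·2n)^(12/2) / sqrt(13)) · 13^(−13·2n)  →  0

Write N = 2n. Stirling: N! ~ sqrt(2π N)(N/e)^N and (13N)! ~ sqrt(2π·13N)·(13N/e)^(13N).
  (N!)^13/(13N)! ~ (2π N)^(13/2) (N/e)^(13N) / [sqrt(2π·13N) (13N/e)^(13N)]
     = (2π N)^(13/2) / sqrt(2π·13N) · (N/(13N))^(13N)
     = (2π N)^((13−1)/2) / sqrt(13) · 13^(−13N).
Since 13^13 > 1, the factor 13^(−13N) decays exponentially, so the ratio → 0. Substituting N = 2n gives the stated form.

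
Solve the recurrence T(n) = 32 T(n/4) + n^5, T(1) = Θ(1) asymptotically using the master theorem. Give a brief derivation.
T(n) = Θ(n^5)

log_4 32 ≈ 2.500. f(n) = n^5 dominates n^(log_4 32) since 5 > 2.500, and the regularity condition a·f(n/b) = 32·(n/4)^5 = (32/1024)·n^5 ≤ c·f(n) holds with c = 32/1024 ≈ 0.0312 < 1. So this is Case 3: T(n) = Θ(f(n)) = Θ(n^5).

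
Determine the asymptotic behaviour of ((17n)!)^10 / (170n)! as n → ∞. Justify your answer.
((17n)!)^10/(170n)! ~ ((2π·17n)^(9/2) / sqrt(10)) · 10^(−10·17n)  →  0

Write N = 17n. Stirling: N! ~ sqrt(2π N)(N/e)^N and (10N)! ~ sqrt(2π·10N)·(10N/e)^(10N).
  (N!)^10/(10N)! ~ (2π N)^(10/2) (N/e)^(10N) / [sqrt(2π·10N) (10N/e)^(10N)]
     = (2π N)^(10/2) / sqrt(2π·10N) · (N/(10N))^(10N)
     = (2π N)^((10−1)/2) / sqrt(10) · 10^(−10N).
Since 10^10 > 1, the factor 10^(−10N) decays exponentially, so the ratio → 0. Substituting N = 17n gives the stated form.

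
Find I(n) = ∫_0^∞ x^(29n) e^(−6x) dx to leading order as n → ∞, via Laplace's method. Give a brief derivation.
I(n) ~ (sqrt(2π·29n) / 6) · (29n/(6e))^(29n)

Write the integrand as exp(29n ln x − 6x) and set f(x) = 29n ln x − 6x. Then f'(x) = 29n/x − 6 = 0 at x* = 29n/6, and f''(x*) = −29n/x*^2 = −6^2/(29n). Laplace's method (interior maximum) gives
  I(n) ~ e^(f(x*)) · sqrt(2π / |f''(x*)|)
        = exp(29n ln(29n/6) − 29n) · sqrt(2π · 29n / 6^2)
        = (29n/6)^(29n) e^(−29n) · sqrt(2π·29n) / 6
        = (sqrt(2π·29n) / 6) · (29n/(6e))^(29n).
This matches Γ(29n+1)/6^(29n+1) with Stirling applied to Γ.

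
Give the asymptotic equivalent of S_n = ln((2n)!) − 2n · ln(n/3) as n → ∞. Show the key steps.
S_n ~ 2n · (ln 6 − 1) + O(ln n)

Stirling: ln((2n)!) = 2n ln(2n) − 2n + O(ln n).
  S_n = 2n ln(2n) − 2n − 2n ln(n/3) + O(ln n)
      = 2n ln(2n) − 2n ln n + 2n ln 3 − 2n + O(ln n)
      = 2n ln 2 + 2n ln 3 − 2n + O(ln n)
      = 2n (ln 6 − 1) + O(ln n).
Numerically ln(6) − 1 ≈ 0.7918.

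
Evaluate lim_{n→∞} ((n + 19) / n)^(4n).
lim = e^76

Rewrite as (1 + 19/n)^(4n). By the standard limit (1 + x/n)^n → e^x, we have (1 + 19/n)^n → e^19, and raising to the 4th power gives e^76.
More precisely, ln[(1 + 19/n)^(4n)] = 4n · ln(1 + 19/n) = 4n · (19/n + O(1/n^2)) = 76 + O(1/n) → 76.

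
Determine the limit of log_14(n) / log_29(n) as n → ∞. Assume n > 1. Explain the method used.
lim = ln(29) / ln(14) = log_14(29)

Change of base: log_14(n) = ln n / ln 14 and log_29(n) = ln n / ln 29. The ratio is (ln n / ln 14) · (ln 29 / ln n) = ln 29 / ln 14, a constant independent of n. So the limit is ln 29 / ln 14 = log_14(29).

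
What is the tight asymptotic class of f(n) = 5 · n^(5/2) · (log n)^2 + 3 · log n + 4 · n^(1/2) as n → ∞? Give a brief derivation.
f(n) ∈ Θ(n^(5/2) · (log n)^2)

Compare the terms by growth order. For large n, n^a · (log n)^b dominates n^a' · (log n)^b' iff a > a', or (a = a' and b > b'). Ranking the 3 terms shows the dominant one is 5 · n^(5/2) · (log n)^2. Hence f(n) ∈ Θ(n^(5/2) · (log n)^2).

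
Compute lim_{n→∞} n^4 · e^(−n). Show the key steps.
lim = 0

Exponentials with base > 1 dominate every fixed polynomial: for any fixed c, n^c / e^n → 0 as n → ∞ (e.g. by the ratio test, or since e^n grows faster than any power of n). Hence n^4 · e^(−n) = n^4 / e^n → 0.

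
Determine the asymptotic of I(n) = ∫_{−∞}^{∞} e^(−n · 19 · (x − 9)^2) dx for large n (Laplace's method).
I(n) = sqrt(π/(19n))

Here φ(x) = 19 · (x − 9)^2 has its unique minimum at x* = 9 with φ(x*) = 0 and φ''(x*) = 38. Laplace's method gives
  I(n) ~ e^(−n φ(x*)) · sqrt(2π / (n · φ''(x*))) = sqrt(2π / (38n)) = sqrt(π/(19n)).
This is exact: substituting u = (x − 9)·sqrt(19n) gives I(n) = (1/sqrt(19n)) ∫_{−∞}^{∞} e^(−u^2) du = sqrt(π/(19n)).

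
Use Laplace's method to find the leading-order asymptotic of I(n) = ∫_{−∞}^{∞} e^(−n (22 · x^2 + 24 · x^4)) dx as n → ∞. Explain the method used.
I(n) ~ sqrt(π/(22n))

φ(x) = 22 · x^2 + 24 · x^4 has its unique global minimum at x* = 0 (since φ'(x) = 44x + 96x^3 = 0 only at x = 0 for real x with both coefficients positive, and φ → ∞ as |x| → ∞). At x* = 0, φ(0) = 0 and φ''(0) = 44. Laplace's method then gives
  I(n) ~ sqrt(2π / (n · φ''(0))) · e^(−n φ(0)) = sqrt(2π / (44n)) = sqrt(π/(22n)).
The 24 · x^4 term contributes only at subleading order (an O(1/n) relative correction).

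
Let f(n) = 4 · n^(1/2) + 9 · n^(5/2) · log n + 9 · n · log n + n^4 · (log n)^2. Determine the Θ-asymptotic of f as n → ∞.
f(n) ∈ Θ(n^4 · (log n)^2)

Compare the terms by growth order. For large n, n^a · (log n)^b dominates n^a' · (log n)^b' iff a > a', or (a = a' and b > b'). Ranking the 4 terms shows the dominant one is n^4 · (log n)^2. Hence f(n) ∈ Θ(n^4 · (log n)^2).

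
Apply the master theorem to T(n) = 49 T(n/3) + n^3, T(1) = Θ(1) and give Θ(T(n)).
T(n) = Θ(n^(log_3 49))

Master theorem: compare f(n) = n^3 to n^(log_3 49) where log_3 49 ≈ 3.542. Since 3 < log_3 49, we have f(n) = O(n^(log_3 49 − ε)) for some ε > 0 — Case 1. Hence T(n) = Θ(n^(log_3 49)).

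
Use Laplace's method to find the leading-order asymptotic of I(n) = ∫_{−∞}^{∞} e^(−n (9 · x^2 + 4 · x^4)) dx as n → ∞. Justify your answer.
I(n) ~ sqrt(π/(9n))

φ(x) = 9 · x^2 + 4 · x^4 has its unique global minimum at x* = 0 (since φ'(x) = 18x + 16x^3 = 0 only at x = 0 for real x with both coefficients positive, and φ → ∞ as |x| → ∞). At x* = 0, φ(0) = 0 and φ''(0) = 18. Laplace's method then gives
  I(n) ~ sqrt(2π / (n · φ''(0))) · e^(−n φ(0)) = sqrt(2π / (18n)) = sqrt(π/(9n)).
The 4 · x^4 term contributes only at subleading order (an O(1/n) relative correction).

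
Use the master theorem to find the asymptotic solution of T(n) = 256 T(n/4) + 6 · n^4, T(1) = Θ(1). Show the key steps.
T(n) = Θ(n^4 log n)

log_4 256 = 4, and f(n) = 6 · n^4 = Θ(n^(log_4 256)). This is Case 2 of the master theorem: T(n) = Θ(f(n) · log n) = Θ(n^4 log n).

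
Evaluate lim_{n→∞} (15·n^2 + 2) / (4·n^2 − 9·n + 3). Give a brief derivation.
lim = 15/4

For large n the leading n^2 terms dominate both numerator and denominator. Dividing top and bottom by n^2, every other term tends to 0, leaving 15/4.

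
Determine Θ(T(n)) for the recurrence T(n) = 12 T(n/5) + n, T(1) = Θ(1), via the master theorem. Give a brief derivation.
T(n) = Θ(n^(log_5 12))

Master theorem: compare f(n) = n to n^(log_5 12) where log_5 12 ≈ 1.544. Since 1 < log_5 12, we have f(n) = O(n^(log_5 12 − ε)) for some ε > 0 — Case 1. Hence T(n) = Θ(n^(log_5 12)).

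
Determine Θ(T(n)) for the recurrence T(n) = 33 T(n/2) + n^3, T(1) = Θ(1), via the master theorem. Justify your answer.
T(n) = Θ(n^(log_2 33))

Master theorem: compare f(n) = n^3 to n^(log_2 33) where log_2 33 ≈ 5.044. Since 3 < log_2 33, we have f(n) = O(n^(log_2 33 − ε)) for some ε > 0 — Case 1. Hence T(n) = Θ(n^(log_2 33)).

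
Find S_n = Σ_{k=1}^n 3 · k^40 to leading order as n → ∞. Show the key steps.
S_n ~ 3 · n^41 / 41

By integral comparison (Euler-Maclaurin), Σ_{k=1}^n 3 · k^40 = 3 · ∫_0^n x^40 dx + O(n^40) = 3 · n^41/41 + O(n^40). (Equivalently, Faulhaber's formula gives the same leading term.)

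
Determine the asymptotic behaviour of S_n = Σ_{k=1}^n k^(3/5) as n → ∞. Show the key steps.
S_n ~ (5/8) · n^(8/5)

Integral comparison: Σ_{k=1}^n k^(3/5) = ∫_0^n x^(3/5) dx + O(n^(3/5)). The integral is n^(1 + 3/5) / (1 + 3/5) = n^((3+5)/5) / ((3+5)/5) = (5/8) · n^(8/5).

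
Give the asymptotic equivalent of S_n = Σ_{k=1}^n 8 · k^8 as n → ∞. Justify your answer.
S_n ~ 8 · n^9 / 9

By integral comparison (Euler-Maclaurin), Σ_{k=1}^n 8 · k^8 = 8 · ∫_0^n x^8 dx + O(n^8) = 8 · n^9/9 + O(n^8). (Equivalently, Faulhaber's formula gives the same leading term.)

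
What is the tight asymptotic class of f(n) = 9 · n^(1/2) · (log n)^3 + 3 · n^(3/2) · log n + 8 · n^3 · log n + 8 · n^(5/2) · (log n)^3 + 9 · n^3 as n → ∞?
f(n) ∈ Θ(n^3 · log n)

Compare the terms by growth order. For large n, n^a · (log n)^b dominates n^a' · (log n)^b' iff a > a', or (a = a' and b > b'). Ranking the 5 terms shows the dominant one is 8 · n^3 · log n. Hence f(n) ∈ Θ(n^3 · log n).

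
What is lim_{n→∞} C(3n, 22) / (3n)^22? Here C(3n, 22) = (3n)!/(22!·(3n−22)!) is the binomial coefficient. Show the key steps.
lim = 1/22! = 1/1124000727777607680000

With N = 3n → ∞: C(N, 22) / N^22 = [N(N−1)…(N−21)] / (22! · N^22) = (1/22!) · 1 · (1 − 1/(3n)) · … · (1 − 21/(3n)). Each factor → 1 as N → ∞, so the limit is 1/22! = 1/1124000727777607680000.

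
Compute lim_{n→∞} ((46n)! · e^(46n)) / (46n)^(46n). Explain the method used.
lim = ∞

Stirling: (46n)! ~ sqrt(2π·46n) · (46n/e)^(46n). Hence
  (46n)! · e^(46n) / (46n)^(46n) ~ sqrt(2π·46n) = sqrt(2π·46) · sqrt(n) → ∞.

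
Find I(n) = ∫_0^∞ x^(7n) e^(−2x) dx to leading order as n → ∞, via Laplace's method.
I(n) ~ (sqrt(2π·7n) / 2) · (7n/(2e))^(7n)

Write the integrand as exp(7n ln x − 2x) and set f(x) = 7n ln x − 2x. Then f'(x) = 7n/x − 2 = 0 at x* = 7n/2, and f''(x*) = −7n/x*^2 = −2^2/(7n). Laplace's method (interior maximum) gives
  I(n) ~ e^(f(x*)) · sqrt(2π / |f''(x*)|)
        = exp(7n ln(7n/2) − 7n) · sqrt(2π · 7n / 2^2)
        = (7n/2)^(7n) e^(−7n) · sqrt(2π·7n) / 2
        = (sqrt(2π·7n) / 2) · (7n/(2e))^(7n).
This matches Γ(7n+1)/2^(7n+1) with Stirling applied to Γ.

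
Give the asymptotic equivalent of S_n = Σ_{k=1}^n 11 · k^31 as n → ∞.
S_n ~ 11 · n^32 / 32

By integral comparison (Euler-Maclaurin), Σ_{k=1}^n 11 · k^31 = 11 · ∫_0^n x^31 dx + O(n^31) = 11 · n^32/32 + O(n^31). (Equivalently, Faulhaber's formula gives the same leading term.)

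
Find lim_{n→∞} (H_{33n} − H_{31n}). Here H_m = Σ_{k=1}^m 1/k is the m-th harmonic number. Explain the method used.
lim = ln(33/31)

Euler-Maclaurin gives H_m = ln m + γ + 1/(2m) + O(1/m^2). The γ and O(1/m) terms cancel in the difference:
  H_{33n} − H_{31n} = ln(33n) − ln(31n) + O(1/n) = ln(33/31) + O(1/n).
Hence the limit is ln(33/31).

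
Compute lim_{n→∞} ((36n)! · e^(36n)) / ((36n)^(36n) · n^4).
lim = 0

Stirling: (36n)! ~ sqrt(2π·36n) · (36n/e)^(36n). Hence
  (36n)! · e^(36n) / (36n)^(36n) ~ sqrt(2π·36n).
Dividing by n^4: sqrt(2π·36n) / n^4 = sqrt(2π·36) · n^((1−8)/2), so the expression behaves like sqrt(2π·36) · n^((1−8)/2) → 0.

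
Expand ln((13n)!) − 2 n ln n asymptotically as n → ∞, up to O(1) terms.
ln((13n)!) − 2 n ln n = 11 n ln n + 13(ln 13 − 1) n + (1/2) ln(2π·13n) + O(1/n)

Stirling: ln((13n)!) = 13n ln(13n) − 13n + (1/2) ln(2π·13n) + O(1/n).
Expand 13n ln(13n) = 13n (ln n + ln 13) = 13n ln n + 13n ln 13.
Subtract 2n ln n: leading term is (13 − 2) n ln n = 11 n ln n. The next term is 13n ln 13 − 13n = 13(ln 13 − 1) n. Then the (1/2) ln(2π·13n) correction.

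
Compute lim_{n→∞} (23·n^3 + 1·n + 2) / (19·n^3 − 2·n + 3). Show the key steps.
lim = 23/19

For large n the leading n^3 terms dominate both numerator and denominator. Dividing top and bottom by n^3, every other term tends to 0, leaving 23/19.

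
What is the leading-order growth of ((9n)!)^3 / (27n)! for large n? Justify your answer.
((9n)!)^3/(27n)! ~ ((2π·9n)^(2/2) / sqrt(3)) · 3^(−3·9n)  →  0

Write N = 9n. Stirling: N! ~ sqrt(2π N)(N/e)^N and (3N)! ~ sqrt(2π·3N)·(3N/e)^(3N).
  (N!)^3/(3N)! ~ (2π N)^(3/2) (N/e)^(3N) / [sqrt(2π·3N) (3N/e)^(3N)]
     = (2π N)^(3/2) / sqrt(2π·3N) · (N/(3N))^(3N)
     = (2π N)^((3−1)/2) / sqrt(3) · 3^(−3N).
Since 3^3 > 1, the factor 3^(−3N) decays exponentially, so the ratio → 0. Substituting N = 9n gives the stated form.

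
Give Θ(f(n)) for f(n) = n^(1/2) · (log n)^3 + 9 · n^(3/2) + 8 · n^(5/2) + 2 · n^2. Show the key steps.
f(n) ∈ Θ(n^(5/2))

Compare the terms by growth order. For large n, n^a · (log n)^b dominates n^a' · (log n)^b' iff a > a', or (a = a' and b > b'). Ranking the 4 terms shows the dominant one is 8 · n^(5/2). Hence f(n) ∈ Θ(n^(5/2)).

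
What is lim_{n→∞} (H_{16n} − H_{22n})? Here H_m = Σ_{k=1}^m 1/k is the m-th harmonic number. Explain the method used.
lim = ln(16/22) = ln(8/11)

Euler-Maclaurin gives H_m = ln m + γ + 1/(2m) + O(1/m^2). The γ and O(1/m) terms cancel in the difference:
  H_{16n} − H_{22n} = ln(16n) − ln(22n) + O(1/n) = ln(16/22) + O(1/n).
Hence the limit is ln(16/22) = ln(8/11).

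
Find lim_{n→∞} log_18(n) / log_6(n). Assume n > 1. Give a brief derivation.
lim = ln(6) / ln(18) = log_18(6)

Change of base: log_18(n) = ln n / ln 18 and log_6(n) = ln n / ln 6. The ratio is (ln n / ln 18) · (ln 6 / ln n) = ln 6 / ln 18, a constant independent of n. So the limit is ln 6 / ln 18 = log_18(6).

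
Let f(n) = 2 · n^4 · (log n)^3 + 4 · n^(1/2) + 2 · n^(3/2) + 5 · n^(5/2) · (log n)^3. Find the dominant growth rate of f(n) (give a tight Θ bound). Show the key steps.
f(n) ∈ Θ(n^4 · (log n)^3)

Compare the terms by growth order. For large n, n^a · (log n)^b dominates n^a' · (log n)^b' iff a > a', or (a = a' and b > b'). Ranking the 4 terms shows the dominant one is 2 · n^4 · (log n)^3. Hence f(n) ∈ Θ(n^4 · (log n)^3).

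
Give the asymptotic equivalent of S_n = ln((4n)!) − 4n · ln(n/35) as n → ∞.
S_n ~ 4n · (ln 140 − 1) + O(ln n)

Stirling: ln((4n)!) = 4n ln(4n) − 4n + O(ln n).
  S_n = 4n ln(4n) − 4n − 4n ln(n/35) + O(ln n)
      = 4n ln(4n) − 4n ln n + 4n ln 35 − 4n + O(ln n)
      = 4n ln 4 + 4n ln 35 − 4n + O(ln n)
      = 4n (ln 140 − 1) + O(ln n).
Numerically ln(140) − 1 ≈ 3.9416.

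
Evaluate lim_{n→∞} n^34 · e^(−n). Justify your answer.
lim = 0

Exponentials with base > 1 dominate every fixed polynomial: for any fixed c, n^c / e^n → 0 as n → ∞ (e.g. by the ratio test, or since e^n grows faster than any power of n). Hence n^34 · e^(−n) = n^34 / e^n → 0.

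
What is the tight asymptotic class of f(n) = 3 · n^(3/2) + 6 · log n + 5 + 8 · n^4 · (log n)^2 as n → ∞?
f(n) ∈ Θ(n^4 · (log n)^2)

Compare the terms by growth order. For large n, n^a · (log n)^b dominates n^a' · (log n)^b' iff a > a', or (a = a' and b > b'). Ranking the 4 terms shows the dominant one is 8 · n^4 · (log n)^2. Hence f(n) ∈ Θ(n^4 · (log n)^2).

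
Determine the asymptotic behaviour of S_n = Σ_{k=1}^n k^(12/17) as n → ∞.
S_n ~ (17/29) · n^(29/17)

Integral comparison: Σ_{k=1}^n k^(12/17) = ∫_0^n x^(12/17) dx + O(n^(12/17)). The integral is n^(1 + 12/17) / (1 + 12/17) = n^((12+17)/17) / ((12+17)/17) = (17/29) · n^(29/17).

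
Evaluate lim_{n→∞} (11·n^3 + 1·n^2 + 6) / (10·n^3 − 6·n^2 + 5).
lim = 11/10

For large n the leading n^3 terms dominate both numerator and denominator. Dividing top and bottom by n^3, every other term tends to 0, leaving 11/10.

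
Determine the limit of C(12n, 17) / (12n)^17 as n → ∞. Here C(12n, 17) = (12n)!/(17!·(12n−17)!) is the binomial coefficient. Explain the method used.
lim = 1/17! = 1/355687428096000

With N = 12n → ∞: C(N, 17) / N^17 = [N(N−1)…(N−16)] / (17! · N^17) = (1/17!) · 1 · (1 − 1/(12n)) · … · (1 − 16/(12n)). Each factor → 1 as N → ∞, so the limit is 1/17! = 1/355687428096000.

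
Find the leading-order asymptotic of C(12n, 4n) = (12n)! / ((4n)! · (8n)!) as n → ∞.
C(12n, 4n) ~ (27/4)^(4n) · sqrt(3/(4π·4n))

Write N = 4n. Apply Stirling to each factorial:
  (3N)! ~ sqrt(2π·3N) · (3N/e)^(3N),
  N! ~ sqrt(2π N) · (N/e)^N,
  (2N)! ~ sqrt(2π·2N) · (2N/e)^(2N).
The exponential factors combine to (3N)^(3N) / (N^N · (2N)^(2N)) = 3^(3N)/2^(2N) = (3^3/2^2)^N = (27/4)^N.
The square-root prefactors combine to sqrt(2π·3N) / (sqrt(2π N)·sqrt(2π·2N)) = sqrt(3 / (2π·2·N)) = sqrt(3/(4π·4n)).
Substituting N = 4n: C(12n, 4n) ~ (27/4)^(4n) · sqrt(3/(4π·4n)).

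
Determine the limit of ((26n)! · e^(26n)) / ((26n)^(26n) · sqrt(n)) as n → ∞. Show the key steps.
lim = sqrt(2π·26)

Stirling: (26n)! ~ sqrt(2π·26n) · (26n/e)^(26n). Hence
  (26n)! · e^(26n) / (26n)^(26n) ~ sqrt(2π·26n).
Dividing by sqrt(n): sqrt(2π·26n) / sqrt(n) = sqrt(2π·26) · n^((1−1)/2), so the limit is sqrt(2π·26).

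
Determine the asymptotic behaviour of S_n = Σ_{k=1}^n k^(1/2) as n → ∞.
S_n ~ (2/3) · n^(3/2)

Integral comparison: Σ_{k=1}^n k^(1/2) = ∫_0^n x^(1/2) dx + O(n^(1/2)). The integral is n^(1 + 1/2) / (1 + 1/2) = n^((1+2)/2) / ((1+2)/2) = (2/3) · n^(3/2).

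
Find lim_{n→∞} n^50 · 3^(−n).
lim = 0

Exponentials with base > 1 dominate every fixed polynomial: for any fixed c, n^c / 3^n → 0 as n → ∞ (e.g. by the ratio test, or by writing 3^n = e^(n ln 3) and noting e^(n ln 3) / n^c → ∞). Hence n^50 · 3^(−n) = n^50 / 3^n → 0.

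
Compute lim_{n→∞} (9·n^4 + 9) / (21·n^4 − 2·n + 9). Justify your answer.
lim = 9/21 = 3/7

For large n the leading n^4 terms dominate both numerator and denominator. Dividing top and bottom by n^4, every other term tends to 0, leaving 9/21 = 3/7.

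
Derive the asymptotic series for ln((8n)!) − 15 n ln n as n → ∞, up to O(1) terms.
ln((8n)!) − 15 n ln n = −7 n ln n + 8(ln 8 − 1) n + (1/2) ln(2π·8n) + O(1/n)

Stirling: ln((8n)!) = 8n ln(8n) − 8n + (1/2) ln(2π·8n) + O(1/n).
Expand 8n ln(8n) = 8n (ln n + ln 8) = 8n ln n + 8n ln 8.
Subtract 15n ln n: leading term is (8 − 15) n ln n = −7 n ln n. The next term is 8n ln 8 − 8n = 8(ln 8 − 1) n. Then the (1/2) ln(2π·8n) correction.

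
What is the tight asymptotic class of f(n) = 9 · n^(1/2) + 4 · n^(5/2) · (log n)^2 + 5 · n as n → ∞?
f(n) ∈ Θ(n^(5/2) · (log n)^2)

Compare the terms by growth order. For large n, n^a · (log n)^b dominates n^a' · (log n)^b' iff a > a', or (a = a' and b > b'). Ranking the 3 terms shows the dominant one is 4 · n^(5/2) · (log n)^2. Hence f(n) ∈ Θ(n^(5/2) · (log n)^2).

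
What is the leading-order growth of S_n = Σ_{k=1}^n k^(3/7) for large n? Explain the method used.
S_n ~ (7/10) · n^(10/7)

Integral comparison: Σ_{k=1}^n k^(3/7) = ∫_0^n x^(3/7) dx + O(n^(3/7)). The integral is n^(1 + 3/7) / (1 + 3/7) = n^((3+7)/7) / ((3+7)/7) = (7/10) · n^(10/7).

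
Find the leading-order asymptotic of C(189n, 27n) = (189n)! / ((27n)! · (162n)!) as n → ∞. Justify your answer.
C(189n, 27n) ~ (823543/46656)^(27n) · sqrt(7/(12π·27n))

Write N = 27n. Apply Stirling to each factorial:
  (7N)! ~ sqrt(2π·7N) · (7N/e)^(7N),
  N! ~ sqrt(2π N) · (N/e)^N,
  (6N)! ~ sqrt(2π·6N) · (6N/e)^(6N).
The exponential factors combine to (7N)^(7N) / (N^N · (6N)^(6N)) = 7^(7N)/6^(6N) = (7^7/6^6)^N = (823543/46656)^N.
The square-root prefactors combine to sqrt(2π·7N) / (sqrt(2π N)·sqrt(2π·6N)) = sqrt(7 / (2π·6·N)) = sqrt(7/(12π·27n)).
Substituting N = 27n: C(189n, 27n) ~ (823543/46656)^(27n) · sqrt(7/(12π·27n)).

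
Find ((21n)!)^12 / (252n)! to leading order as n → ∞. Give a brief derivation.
((21n)!)^12/(252n)! ~ ((2π·21n)^(11/2) / sqrt(12)) · 12^(−12·21n)  →  0

Write N = 21n. Stirling: N! ~ sqrt(2π N)(N/e)^N and (12N)! ~ sqrt(2π·12N)·(12N/e)^(12N).
  (N!)^12/(12N)! ~ (2π N)^(12/2) (N/e)^(12N) / [sqrt(2π·12N) (12N/e)^(12N)]
     = (2π N)^(12/2) / sqrt(2π·12N) · (N/(12N))^(12N)
     = (2π N)^((12−1)/2) / sqrt(12) · 12^(−12N).
Since 12^12 > 1, the factor 12^(−12N) decays exponentially, so the ratio → 0. Substituting N = 21n gives the stated form.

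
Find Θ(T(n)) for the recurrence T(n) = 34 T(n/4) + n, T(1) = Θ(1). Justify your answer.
T(n) = Θ(n^(log_4 34))

Master theorem: compare f(n) = n to n^(log_4 34) where log_4 34 ≈ 2.544. Since 1 < log_4 34, we have f(n) = O(n^(log_4 34 − ε)) for some ε > 0 — Case 1. Hence T(n) = Θ(n^(log_4 34)).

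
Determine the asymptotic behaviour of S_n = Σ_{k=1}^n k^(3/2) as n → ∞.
S_n ~ (2/5) · n^(5/2)

Integral comparison: Σ_{k=1}^n k^(3/2) = ∫_0^n x^(3/2) dx + O(n^(3/2)). The integral is n^(1 + 3/2) / (1 + 3/2) = n^((3+2)/2) / ((3+2)/2) = (2/5) · n^(5/2).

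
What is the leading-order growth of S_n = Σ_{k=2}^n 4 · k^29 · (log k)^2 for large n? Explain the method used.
S_n ~ 2 · n^30 · (log n)^2 / 15

By integral comparison, S_n = ∫_1^n 4 · x^29 · (log x)^2 dx + O(n^29 · (log n)^2). For the integral, the leading term of ∫_1^n x^29 (log x)^2 dx is n^30/30 · (log n)^2 (by repeated integration by parts; each step lowers the log-exponent and produces a relatively O(1/log n) correction). Hence S_n ~ 2 · n^30 · (log n)^2 / 15.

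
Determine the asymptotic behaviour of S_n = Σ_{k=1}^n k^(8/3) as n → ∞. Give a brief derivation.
S_n ~ (3/11) · n^(11/3)

Integral comparison: Σ_{k=1}^n k^(8/3) = ∫_0^n x^(8/3) dx + O(n^(8/3)). The integral is n^(1 + 8/3) / (1 + 8/3) = n^((8+3)/3) / ((8+3)/3) = (3/11) · n^(11/3).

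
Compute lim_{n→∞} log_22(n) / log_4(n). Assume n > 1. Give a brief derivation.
lim = ln(4) / ln(22) = log_22(4)

Change of base: log_22(n) = ln n / ln 22 and log_4(n) = ln n / ln 4. The ratio is (ln n / ln 22) · (ln 4 / ln n) = ln 4 / ln 22, a constant independent of n. So the limit is ln 4 / ln 22 = log_22(4).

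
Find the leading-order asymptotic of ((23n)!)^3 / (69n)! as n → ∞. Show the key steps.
((23n)!)^3/(69n)! ~ ((2π·23n)^(2/2) / sqrt(3)) · 3^(−3·23n)  →  0

Write N = 23n. Stirling: N! ~ sqrt(2π N)(N/e)^N and (3N)! ~ sqrt(2π·3N)·(3N/e)^(3N).
  (N!)^3/(3N)! ~ (2π N)^(3/2) (N/e)^(3N) / [sqrt(2π·3N) (3N/e)^(3N)]
     = (2π N)^(3/2) / sqrt(2π·3N) · (N/(3N))^(3N)
     = (2π N)^((3−1)/2) / sqrt(3) · 3^(−3N).
Since 3^3 > 1, the factor 3^(−3N) decays exponentially, so the ratio → 0. Substituting N = 23n gives the stated form.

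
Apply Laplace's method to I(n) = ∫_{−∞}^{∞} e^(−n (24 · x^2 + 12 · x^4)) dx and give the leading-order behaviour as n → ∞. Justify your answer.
I(n) ~ sqrt(π/(24n))

φ(x) = 24 · x^2 + 12 · x^4 has its unique global minimum at x* = 0 (since φ'(x) = 48x + 48x^3 = 0 only at x = 0 for real x with both coefficients positive, and φ → ∞ as |x| → ∞). At x* = 0, φ(0) = 0 and φ''(0) = 48. Laplace's method then gives
  I(n) ~ sqrt(2π / (n · φ''(0))) · e^(−n φ(0)) = sqrt(2π / (48n)) = sqrt(π/(24n)).
The 12 · x^4 term contributes only at subleading order (an O(1/n) relative correction).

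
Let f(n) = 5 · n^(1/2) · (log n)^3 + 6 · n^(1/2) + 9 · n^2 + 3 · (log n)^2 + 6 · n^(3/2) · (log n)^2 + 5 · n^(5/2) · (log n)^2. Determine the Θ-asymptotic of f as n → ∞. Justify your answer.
f(n) ∈ Θ(n^(5/2) · (log n)^2)

Compare the terms by growth order. For large n, n^a · (log n)^b dominates n^a' · (log n)^b' iff a > a', or (a = a' and b > b'). Ranking the 6 terms shows the dominant one is 5 · n^(5/2) · (log n)^2. Hence f(n) ∈ Θ(n^(5/2) · (log n)^2).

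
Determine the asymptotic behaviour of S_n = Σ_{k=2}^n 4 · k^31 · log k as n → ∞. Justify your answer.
S_n ~ n^32 log n / 8 − n^32 / 256

By integral comparison, S_n = ∫_1^n 4 · x^31 · log x dx + O(n^31 · log n). For the integral, ∫ x^31 log x dx = n^32 log n / 32 − n^32/1024 (integration by parts). Hence S_n ~ n^32 log n / 8 − n^32 / 256.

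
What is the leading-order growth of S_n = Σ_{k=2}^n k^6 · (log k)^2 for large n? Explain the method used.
S_n ~ n^7 · (log n)^2 / 7

By integral comparison, S_n = ∫_1^n x^6 · (log x)^2 dx + O(n^6 · (log n)^2). For the integral, the leading term of ∫_1^n x^6 (log x)^2 dx is n^7/7 · (log n)^2 (by repeated integration by parts; each step lowers the log-exponent and produces a relatively O(1/log n) correction). Hence S_n ~ n^7 · (log n)^2 / 7.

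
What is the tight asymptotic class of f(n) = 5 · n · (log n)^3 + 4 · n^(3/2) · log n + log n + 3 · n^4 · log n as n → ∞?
f(n) ∈ Θ(n^4 · log n)

Compare the terms by growth order. For large n, n^a · (log n)^b dominates n^a' · (log n)^b' iff a > a', or (a = a' and b > b'). Ranking the 4 terms shows the dominant one is 3 · n^4 · log n. Hence f(n) ∈ Θ(n^4 · log n).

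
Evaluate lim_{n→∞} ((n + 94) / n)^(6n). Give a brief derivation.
lim = e^564

Rewrite as (1 + 94/n)^(6n). By the standard limit (1 + x/n)^n → e^x, we have (1 + 94/n)^n → e^94, and raising to the 6th power gives e^564.
More precisely, ln[(1 + 94/n)^(6n)] = 6n · ln(1 + 94/n) = 6n · (94/n + O(1/n^2)) = 564 + O(1/n) → 564.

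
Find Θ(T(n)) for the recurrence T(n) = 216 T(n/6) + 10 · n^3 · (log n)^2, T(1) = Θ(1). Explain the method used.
T(n) = Θ(n^3 · (log n)^3)

Here log_6 216 = 3 and f(n) = 10 · n^3 · (log n)^2 = Θ(n^(log_6 216) · (log n)^2). This is the extended Case 2 of the master theorem (f matches the critical exponent up to log factors), giving T(n) = Θ(n^(log_6 216) · (log n)^(2+1)) = Θ(n^3 · (log n)^3).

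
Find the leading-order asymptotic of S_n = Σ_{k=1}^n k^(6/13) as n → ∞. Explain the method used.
S_n ~ (13/19) · n^(19/13)

Integral comparison: Σ_{k=1}^n k^(6/13) = ∫_0^n x^(6/13) dx + O(n^(6/13)). The integral is n^(1 + 6/13) / (1 + 6/13) = n^((6+13)/13) / ((6+13)/13) = (13/19) · n^(19/13).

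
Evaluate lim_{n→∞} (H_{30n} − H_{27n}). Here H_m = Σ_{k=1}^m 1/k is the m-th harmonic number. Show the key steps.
lim = ln(30/27) = ln(10/9)

Euler-Maclaurin gives H_m = ln m + γ + 1/(2m) + O(1/m^2). The γ and O(1/m) terms cancel in the difference:
  H_{30n} − H_{27n} = ln(30n) − ln(27n) + O(1/n) = ln(30/27) + O(1/n).
Hence the limit is ln(30/27) = ln(10/9).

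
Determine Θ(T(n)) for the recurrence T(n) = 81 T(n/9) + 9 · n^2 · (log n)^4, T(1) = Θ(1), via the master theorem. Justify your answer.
T(n) = Θ(n^2 · (log n)^5)

Here log_9 81 = 2 and f(n) = 9 · n^2 · (log n)^4 = Θ(n^(log_9 81) · (log n)^4). This is the extended Case 2 of the master theorem (f matches the critical exponent up to log factors), giving T(n) = Θ(n^(log_9 81) · (log n)^(4+1)) = Θ(n^2 · (log n)^5).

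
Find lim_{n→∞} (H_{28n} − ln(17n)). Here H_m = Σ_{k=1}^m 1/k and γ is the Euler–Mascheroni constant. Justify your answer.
lim = ln(28/17) + γ

By Euler-Maclaurin, H_m = ln m + γ + O(1/m). So
  H_{28n} − ln(17n) = ln(28n) + γ − ln(17n) + O(1/n)
                       = ln(28/17) + γ + O(1/n).
Hence the limit is ln(28/17) + γ.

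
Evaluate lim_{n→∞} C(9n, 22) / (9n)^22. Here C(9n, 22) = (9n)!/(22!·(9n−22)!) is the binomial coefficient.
lim = 1/22! = 1/1124000727777607680000

With N = 9n → ∞: C(N, 22) / N^22 = [N(N−1)…(N−21)] / (22! · N^22) = (1/22!) · 1 · (1 − 1/(9n)) · … · (1 − 21/(9n)). Each factor → 1 as N → ∞, so the limit is 1/22! = 1/1124000727777607680000.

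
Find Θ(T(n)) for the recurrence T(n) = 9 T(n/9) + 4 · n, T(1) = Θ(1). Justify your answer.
T(n) = Θ(n log n)

log_9 9 = 1, and f(n) = 4 · n = Θ(n^(log_9 9)). This is Case 2 of the master theorem: T(n) = Θ(f(n) · log n) = Θ(n log n).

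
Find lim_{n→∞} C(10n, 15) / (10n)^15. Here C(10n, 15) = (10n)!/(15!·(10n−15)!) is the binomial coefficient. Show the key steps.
lim = 1/15! = 1/1307674368000

With N = 10n → ∞: C(N, 15) / N^15 = [N(N−1)…(N−14)] / (15! · N^15) = (1/15!) · 1 · (1 − 1/(10n)) · … · (1 − 14/(10n)). Each factor → 1 as N → ∞, so the limit is 1/15! = 1/1307674368000.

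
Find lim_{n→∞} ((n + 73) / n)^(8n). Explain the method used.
lim = e^584

Rewrite as (1 + 73/n)^(8n). By the standard limit (1 + x/n)^n → e^x, we have (1 + 73/n)^n → e^73, and raising to the 8th power gives e^584.
More precisely, ln[(1 + 73/n)^(8n)] = 8n · ln(1 + 73/n) = 8n · (73/n + O(1/n^2)) = 584 + O(1/n) → 584.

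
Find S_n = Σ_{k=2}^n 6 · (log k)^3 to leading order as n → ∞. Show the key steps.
S_n ~ 6 · n · (log n)^3

By integral comparison, S_n = ∫_1^n 6 · (log x)^3 dx + O((log n)^3). For the integral, the leading term of ∫_1^n (log x)^3 dx is n · (log n)^3 (by repeated integration by parts; each step lowers the log-exponent and produces a relatively O(1/log n) correction). Hence S_n ~ 6 · n · (log n)^3.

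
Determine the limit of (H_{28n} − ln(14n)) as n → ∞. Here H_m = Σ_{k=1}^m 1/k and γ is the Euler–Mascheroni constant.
lim = ln 2 + γ

By Euler-Maclaurin, H_m = ln m + γ + O(1/m). So
  H_{28n} − ln(14n) = ln(28n) + γ − ln(14n) + O(1/n)
                       = ln(28/14) + γ + O(1/n).
Hence the limit is ln(28/14) + γ (= ln 2).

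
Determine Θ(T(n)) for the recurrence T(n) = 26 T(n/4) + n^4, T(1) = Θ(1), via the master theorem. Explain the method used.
T(n) = Θ(n^4)

log_4 26 ≈ 2.350. f(n) = n^4 dominates n^(log_4 26) since 4 > 2.350, and the regularity condition a·f(n/b) = 26·(n/4)^4 = (26/256)·n^4 ≤ c·f(n) holds with c = 26/256 ≈ 0.102 < 1. So this is Case 3: T(n) = Θ(f(n)) = Θ(n^4).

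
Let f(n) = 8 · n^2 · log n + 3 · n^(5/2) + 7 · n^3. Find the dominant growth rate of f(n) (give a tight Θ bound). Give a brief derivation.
f(n) ∈ Θ(n^3)

Compare the terms by growth order. For large n, n^a · (log n)^b dominates n^a' · (log n)^b' iff a > a', or (a = a' and b > b'). Ranking the 3 terms shows the dominant one is 7 · n^3. Hence f(n) ∈ Θ(n^3).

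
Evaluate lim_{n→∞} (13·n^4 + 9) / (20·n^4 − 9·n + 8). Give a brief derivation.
lim = 13/20

For large n the leading n^4 terms dominate both numerator and denominator. Dividing top and bottom by n^4, every other term tends to 0, leaving 13/20.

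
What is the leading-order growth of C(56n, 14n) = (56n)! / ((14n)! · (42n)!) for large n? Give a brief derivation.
C(56n, 14n) ~ (256/27)^(14n) · sqrt(2/(3π·14n))

Write N = 14n. Apply Stirling to each factorial:
  (4N)! ~ sqrt(2π·4N) · (4N/e)^(4N),
  N! ~ sqrt(2π N) · (N/e)^N,
  (3N)! ~ sqrt(2π·3N) · (3N/e)^(3N).
The exponential factors combine to (4N)^(4N) / (N^N · (3N)^(3N)) = 4^(4N)/3^(3N) = (4^4/3^3)^N = (256/27)^N.
The square-root prefactors combine to sqrt(2π·4N) / (sqrt(2π N)·sqrt(2π·3N)) = sqrt(4 / (2π·3·N)) = sqrt(2/(3π·14n)).
Substituting N = 14n: C(56n, 14n) ~ (256/27)^(14n) · sqrt(2/(3π·14n)).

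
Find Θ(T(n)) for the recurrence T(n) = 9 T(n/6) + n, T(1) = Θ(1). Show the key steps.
T(n) = Θ(n^(log_6 9))

Master theorem: compare f(n) = n to n^(log_6 9) where log_6 9 ≈ 1.226. Since 1 < log_6 9, we have f(n) = O(n^(log_6 9 − ε)) for some ε > 0 — Case 1. Hence T(n) = Θ(n^(log_6 9)).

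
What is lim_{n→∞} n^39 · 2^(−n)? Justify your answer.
lim = 0

Exponentials with base > 1 dominate every fixed polynomial: for any fixed c, n^c / 2^n → 0 as n → ∞ (e.g. by the ratio test, or by writing 2^n = e^(n ln 2) and noting e^(n ln 2) / n^c → ∞). Hence n^39 · 2^(−n) = n^39 / 2^n → 0.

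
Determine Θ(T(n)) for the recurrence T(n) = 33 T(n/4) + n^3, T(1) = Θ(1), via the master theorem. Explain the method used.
T(n) = Θ(n^3)

log_4 33 ≈ 2.522. f(n) = n^3 dominates n^(log_4 33) since 3 > 2.522, and the regularity condition a·f(n/b) = 33·(n/4)^3 = (33/64)·n^3 ≤ c·f(n) holds with c = 33/64 ≈ 0.516 < 1. So this is Case 3: T(n) = Θ(f(n)) = Θ(n^3).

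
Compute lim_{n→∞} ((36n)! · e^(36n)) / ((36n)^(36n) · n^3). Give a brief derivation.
lim = 0

Stirling: (36n)! ~ sqrt(2π·36n) · (36n/e)^(36n). Hence
  (36n)! · e^(36n) / (36n)^(36n) ~ sqrt(2π·36n).
Dividing by n^3: sqrt(2π·36n) / n^3 = sqrt(2π·36) · n^((1−6)/2), so the expression behaves like sqrt(2π·36) · n^((1−6)/2) → 0.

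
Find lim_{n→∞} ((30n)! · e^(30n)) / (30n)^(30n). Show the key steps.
lim = ∞

Stirling: (30n)! ~ sqrt(2π·30n) · (30n/e)^(30n). Hence
  (30n)! · e^(30n) / (30n)^(30n) ~ sqrt(2π·30n) = sqrt(2π·30) · sqrt(n) → ∞.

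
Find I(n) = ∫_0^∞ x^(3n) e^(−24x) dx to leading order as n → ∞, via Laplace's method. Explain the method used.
I(n) ~ (sqrt(2π·3n) / 24) · (3n/(24e))^(3n)

Write the integrand as exp(3n ln x − 24x) and set f(x) = 3n ln x − 24x. Then f'(x) = 3n/x − 24 = 0 at x* = 3n/24, and f''(x*) = −3n/x*^2 = −24^2/(3n). Laplace's method (interior maximum) gives
  I(n) ~ e^(f(x*)) · sqrt(2π / |f''(x*)|)
        = exp(3n ln(3n/24) − 3n) · sqrt(2π · 3n / 24^2)
        = (3n/24)^(3n) e^(−3n) · sqrt(2π·3n) / 24
        = (sqrt(2π·3n) / 24) · (3n/(24e))^(3n).
This matches Γ(3n+1)/24^(3n+1) with Stirling applied to Γ.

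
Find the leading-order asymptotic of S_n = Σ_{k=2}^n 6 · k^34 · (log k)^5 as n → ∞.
S_n ~ 6 · n^35 · (log n)^5 / 35

By integral comparison, S_n = ∫_1^n 6 · x^34 · (log x)^5 dx + O(n^34 · (log n)^5). For the integral, the leading term of ∫_1^n x^34 (log x)^5 dx is n^35/35 · (log n)^5 (by repeated integration by parts; each step lowers the log-exponent and produces a relatively O(1/log n) correction). Hence S_n ~ 6 · n^35 · (log n)^5 / 35.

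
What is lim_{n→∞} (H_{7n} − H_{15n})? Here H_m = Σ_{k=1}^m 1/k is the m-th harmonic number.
lim = ln(7/15)

Euler-Maclaurin gives H_m = ln m + γ + 1/(2m) + O(1/m^2). The γ and O(1/m) terms cancel in the difference:
  H_{7n} − H_{15n} = ln(7n) − ln(15n) + O(1/n) = ln(7/15) + O(1/n).
Hence the limit is ln(7/15).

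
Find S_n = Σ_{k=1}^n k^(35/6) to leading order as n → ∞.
S_n ~ (6/41) · n^(41/6)

Integral comparison: Σ_{k=1}^n k^(35/6) = ∫_0^n x^(35/6) dx + O(n^(35/6)). The integral is n^(1 + 35/6) / (1 + 35/6) = n^((35+6)/6) / ((35+6)/6) = (6/41) · n^(41/6).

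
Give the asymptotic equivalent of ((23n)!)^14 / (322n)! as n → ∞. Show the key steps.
((23n)!)^14/(322n)! ~ ((2π·23n)^(13/2) / sqrt(14)) · 14^(−14·23n)  →  0

Write N = 23n. Stirling: N! ~ sqrt(2π N)(N/e)^N and (14N)! ~ sqrt(2π·14N)·(14N/e)^(14N).
  (N!)^14/(14N)! ~ (2π N)^(14/2) (N/e)^(14N) / [sqrt(2π·14N) (14N/e)^(14N)]
     = (2π N)^(14/2) / sqrt(2π·14N) · (N/(14N))^(14N)
     = (2π N)^((14−1)/2) / sqrt(14) · 14^(−14N).
Since 14^14 > 1, the factor 14^(−14N) decays exponentially, so the ratio → 0. Substituting N = 23n gives the stated form.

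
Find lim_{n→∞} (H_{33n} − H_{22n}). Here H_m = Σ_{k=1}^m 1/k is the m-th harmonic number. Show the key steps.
lim = ln(33/22) = ln(3/2)

Euler-Maclaurin gives H_m = ln m + γ + 1/(2m) + O(1/m^2). The γ and O(1/m) terms cancel in the difference:
  H_{33n} − H_{22n} = ln(33n) − ln(22n) + O(1/n) = ln(33/22) + O(1/n).
Hence the limit is ln(33/22) = ln(3/2).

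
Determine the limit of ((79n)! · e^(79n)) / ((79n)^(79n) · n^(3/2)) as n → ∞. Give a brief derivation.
lim = 0

Stirling: (79n)! ~ sqrt(2π·79n) · (79n/e)^(79n). Hence
  (79n)! · e^(79n) / (79n)^(79n) ~ sqrt(2π·79n).
Dividing by n^(3/2): sqrt(2π·79n) / n^(3/2) = sqrt(2π·79) · n^((1−3)/2), so the expression behaves like sqrt(2π·79) · n^((1−3)/2) → 0.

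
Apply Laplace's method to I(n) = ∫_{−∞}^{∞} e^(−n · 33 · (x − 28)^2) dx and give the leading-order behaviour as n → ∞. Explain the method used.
I(n) = sqrt(π/(33n))

Here φ(x) = 33 · (x − 28)^2 has its unique minimum at x* = 28 with φ(x*) = 0 and φ''(x*) = 66. Laplace's method gives
  I(n) ~ e^(−n φ(x*)) · sqrt(2π / (n · φ''(x*))) = sqrt(2π / (66n)) = sqrt(π/(33n)).
This is exact: substituting u = (x − 28)·sqrt(33n) gives I(n) = (1/sqrt(33n)) ∫_{−∞}^{∞} e^(−u^2) du = sqrt(π/(33n)).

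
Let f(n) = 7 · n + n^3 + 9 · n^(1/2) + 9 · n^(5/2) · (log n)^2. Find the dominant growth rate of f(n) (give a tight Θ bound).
f(n) ∈ Θ(n^3)

Compare the terms by growth order. For large n, n^a · (log n)^b dominates n^a' · (log n)^b' iff a > a', or (a = a' and b > b'). Ranking the 4 terms shows the dominant one is n^3. Hence f(n) ∈ Θ(n^3).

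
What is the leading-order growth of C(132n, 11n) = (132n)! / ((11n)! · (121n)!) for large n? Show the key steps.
C(132n, 11n) ~ (8916100448256/285311670611)^(11n) · sqrt(6/(11π·11n))

Write N = 11n. Apply Stirling to each factorial:
  (12N)! ~ sqrt(2π·12N) · (12N/e)^(12N),
  N! ~ sqrt(2π N) · (N/e)^N,
  (11N)! ~ sqrt(2π·11N) · (11N/e)^(11N).
The exponential factors combine to (12N)^(12N) / (N^N · (11N)^(11N)) = 12^(12N)/11^(11N) = (12^12/11^11)^N = (8916100448256/285311670611)^N.
The square-root prefactors combine to sqrt(2π·12N) / (sqrt(2π N)·sqrt(2π·11N)) = sqrt(12 / (2π·11·N)) = sqrt(6/(11π·11n)).
Substituting N = 11n: C(132n, 11n) ~ (8916100448256/285311670611)^(11n) · sqrt(6/(11π·11n)).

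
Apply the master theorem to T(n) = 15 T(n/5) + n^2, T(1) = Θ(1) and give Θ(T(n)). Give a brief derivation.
T(n) = Θ(n^2)

log_5 15 ≈ 1.683. f(n) = n^2 dominates n^(log_5 15) since 2 > 1.683, and the regularity condition a·f(n/b) = 15·(n/5)^2 = (15/25)·n^2 ≤ c·f(n) holds with c = 15/25 ≈ 0.6 < 1. So this is Case 3: T(n) = Θ(f(n)) = Θ(n^2).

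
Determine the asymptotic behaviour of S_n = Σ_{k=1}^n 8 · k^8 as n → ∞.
S_n ~ 8 · n^9 / 9

By integral comparison (Euler-Maclaurin), Σ_{k=1}^n 8 · k^8 = 8 · ∫_0^n x^8 dx + O(n^8) = 8 · n^9/9 + O(n^8). (Equivalently, Faulhaber's formula gives the same leading term.)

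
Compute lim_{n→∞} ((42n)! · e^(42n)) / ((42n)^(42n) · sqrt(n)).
lim = sqrt(2π·42)

Stirling: (42n)! ~ sqrt(2π·42n) · (42n/e)^(42n). Hence
  (42n)! · e^(42n) / (42n)^(42n) ~ sqrt(2π·42n).
Dividing by sqrt(n): sqrt(2π·42n) / sqrt(n) = sqrt(2π·42) · n^((1−1)/2), so the limit is sqrt(2π·42).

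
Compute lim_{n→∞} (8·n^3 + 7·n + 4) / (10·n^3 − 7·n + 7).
lim = 8/10 = 4/5

For large n the leading n^3 terms dominate both numerator and denominator. Dividing top and bottom by n^3, every other term tends to 0, leaving 8/10 = 4/5.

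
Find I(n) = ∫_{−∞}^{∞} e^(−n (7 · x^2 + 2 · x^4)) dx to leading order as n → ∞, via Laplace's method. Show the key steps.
I(n) ~ sqrt(π/(7n))

φ(x) = 7 · x^2 + 2 · x^4 has its unique global minimum at x* = 0 (since φ'(x) = 14x + 8x^3 = 0 only at x = 0 for real x with both coefficients positive, and φ → ∞ as |x| → ∞). At x* = 0, φ(0) = 0 and φ''(0) = 14. Laplace's method then gives
  I(n) ~ sqrt(2π / (n · φ''(0))) · e^(−n φ(0)) = sqrt(2π / (14n)) = sqrt(π/(7n)).
The 2 · x^4 term contributes only at subleading order (an O(1/n) relative correction).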